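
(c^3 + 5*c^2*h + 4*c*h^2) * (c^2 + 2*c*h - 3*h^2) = c^5 + 7*c^4*h + 11*c^3*h^2 - 7*c^2*h^3 - 12*c*h^4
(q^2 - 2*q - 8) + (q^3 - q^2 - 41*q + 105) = q^3 - 43*q + 97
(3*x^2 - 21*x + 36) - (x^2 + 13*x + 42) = 2*x^2 - 34*x - 6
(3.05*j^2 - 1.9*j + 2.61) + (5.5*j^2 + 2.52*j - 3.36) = 8.55*j^2 + 0.62*j - 0.75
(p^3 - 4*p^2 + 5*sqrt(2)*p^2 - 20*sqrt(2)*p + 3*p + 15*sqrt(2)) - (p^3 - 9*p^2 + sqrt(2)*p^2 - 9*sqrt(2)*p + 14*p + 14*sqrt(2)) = 5*p^2 + 4*sqrt(2)*p^2 - 11*sqrt(2)*p - 11*p + sqrt(2)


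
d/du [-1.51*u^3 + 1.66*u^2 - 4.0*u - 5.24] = -4.53*u^2 + 3.32*u - 4.0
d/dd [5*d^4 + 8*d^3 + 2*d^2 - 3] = 4*d*(5*d^2 + 6*d + 1)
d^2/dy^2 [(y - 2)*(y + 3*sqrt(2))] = 2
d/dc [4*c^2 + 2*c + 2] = 8*c + 2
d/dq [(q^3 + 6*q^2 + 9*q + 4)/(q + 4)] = 2*q + 2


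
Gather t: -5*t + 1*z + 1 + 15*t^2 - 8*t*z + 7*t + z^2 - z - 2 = 15*t^2 + t*(2 - 8*z) + z^2 - 1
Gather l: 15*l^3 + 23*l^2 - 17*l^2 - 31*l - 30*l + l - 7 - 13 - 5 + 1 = 15*l^3 + 6*l^2 - 60*l - 24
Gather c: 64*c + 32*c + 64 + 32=96*c + 96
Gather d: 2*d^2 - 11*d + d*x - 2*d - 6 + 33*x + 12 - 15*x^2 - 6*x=2*d^2 + d*(x - 13) - 15*x^2 + 27*x + 6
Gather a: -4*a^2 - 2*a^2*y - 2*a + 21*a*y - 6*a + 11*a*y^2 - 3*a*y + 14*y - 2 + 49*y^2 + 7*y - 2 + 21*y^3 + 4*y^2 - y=a^2*(-2*y - 4) + a*(11*y^2 + 18*y - 8) + 21*y^3 + 53*y^2 + 20*y - 4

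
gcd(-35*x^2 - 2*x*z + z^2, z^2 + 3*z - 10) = 1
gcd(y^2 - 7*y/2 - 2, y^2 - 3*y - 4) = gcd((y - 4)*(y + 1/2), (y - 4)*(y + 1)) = y - 4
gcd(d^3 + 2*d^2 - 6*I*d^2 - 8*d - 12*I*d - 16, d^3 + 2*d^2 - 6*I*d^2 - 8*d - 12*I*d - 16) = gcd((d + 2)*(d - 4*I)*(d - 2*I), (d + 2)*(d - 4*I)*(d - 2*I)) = d^3 + d^2*(2 - 6*I) + d*(-8 - 12*I) - 16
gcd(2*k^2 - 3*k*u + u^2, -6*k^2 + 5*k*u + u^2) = -k + u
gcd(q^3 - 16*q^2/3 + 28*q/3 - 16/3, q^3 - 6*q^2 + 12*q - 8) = q^2 - 4*q + 4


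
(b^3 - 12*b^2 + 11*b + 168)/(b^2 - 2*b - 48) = (b^2 - 4*b - 21)/(b + 6)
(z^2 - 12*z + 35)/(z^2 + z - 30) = (z - 7)/(z + 6)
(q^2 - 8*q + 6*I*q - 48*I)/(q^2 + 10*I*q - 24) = (q - 8)/(q + 4*I)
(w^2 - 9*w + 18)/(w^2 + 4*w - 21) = (w - 6)/(w + 7)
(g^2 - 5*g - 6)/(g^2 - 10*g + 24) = (g + 1)/(g - 4)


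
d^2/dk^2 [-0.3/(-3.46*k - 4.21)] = 7.18296/(3.46*k + 4.21)^3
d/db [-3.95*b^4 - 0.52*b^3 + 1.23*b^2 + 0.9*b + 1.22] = -15.8*b^3 - 1.56*b^2 + 2.46*b + 0.9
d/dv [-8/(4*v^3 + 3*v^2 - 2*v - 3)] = 16*(6*v^2 + 3*v - 1)/(4*v^3 + 3*v^2 - 2*v - 3)^2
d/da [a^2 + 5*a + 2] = 2*a + 5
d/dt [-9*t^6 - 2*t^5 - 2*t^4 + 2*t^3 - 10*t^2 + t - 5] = -54*t^5 - 10*t^4 - 8*t^3 + 6*t^2 - 20*t + 1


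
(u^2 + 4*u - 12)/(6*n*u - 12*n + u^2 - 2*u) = (u + 6)/(6*n + u)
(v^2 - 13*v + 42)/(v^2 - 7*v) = (v - 6)/v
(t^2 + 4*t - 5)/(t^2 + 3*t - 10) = (t - 1)/(t - 2)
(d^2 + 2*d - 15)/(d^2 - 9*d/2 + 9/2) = 2*(d + 5)/(2*d - 3)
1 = 1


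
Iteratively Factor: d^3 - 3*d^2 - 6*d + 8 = (d - 4)*(d^2 + d - 2) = (d - 4)*(d - 1)*(d + 2)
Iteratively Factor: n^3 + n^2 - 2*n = (n - 1)*(n^2 + 2*n) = n*(n - 1)*(n + 2)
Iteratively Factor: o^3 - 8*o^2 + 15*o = (o - 3)*(o^2 - 5*o) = o*(o - 3)*(o - 5)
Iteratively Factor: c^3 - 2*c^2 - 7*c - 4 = (c - 4)*(c^2 + 2*c + 1) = (c - 4)*(c + 1)*(c + 1)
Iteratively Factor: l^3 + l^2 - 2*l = (l + 2)*(l^2 - l) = l*(l + 2)*(l - 1)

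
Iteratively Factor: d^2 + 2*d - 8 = (d + 4)*(d - 2)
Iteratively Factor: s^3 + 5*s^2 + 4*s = (s + 4)*(s^2 + s) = s*(s + 4)*(s + 1)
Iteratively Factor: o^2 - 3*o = (o - 3)*(o)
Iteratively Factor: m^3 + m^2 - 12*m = (m)*(m^2 + m - 12) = m*(m - 3)*(m + 4)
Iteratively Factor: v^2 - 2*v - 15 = (v + 3)*(v - 5)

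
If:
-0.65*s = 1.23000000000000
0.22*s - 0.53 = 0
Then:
No Solution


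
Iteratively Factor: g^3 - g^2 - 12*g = (g)*(g^2 - g - 12) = g*(g + 3)*(g - 4)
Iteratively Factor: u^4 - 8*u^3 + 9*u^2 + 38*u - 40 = (u - 1)*(u^3 - 7*u^2 + 2*u + 40) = (u - 1)*(u + 2)*(u^2 - 9*u + 20) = (u - 4)*(u - 1)*(u + 2)*(u - 5)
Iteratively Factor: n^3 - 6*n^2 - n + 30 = (n + 2)*(n^2 - 8*n + 15) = (n - 3)*(n + 2)*(n - 5)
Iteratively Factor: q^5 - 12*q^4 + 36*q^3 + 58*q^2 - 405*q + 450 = (q + 3)*(q^4 - 15*q^3 + 81*q^2 - 185*q + 150) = (q - 3)*(q + 3)*(q^3 - 12*q^2 + 45*q - 50) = (q - 5)*(q - 3)*(q + 3)*(q^2 - 7*q + 10) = (q - 5)*(q - 3)*(q - 2)*(q + 3)*(q - 5)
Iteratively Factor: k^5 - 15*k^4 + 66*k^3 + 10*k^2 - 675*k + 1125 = (k - 5)*(k^4 - 10*k^3 + 16*k^2 + 90*k - 225) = (k - 5)*(k - 3)*(k^3 - 7*k^2 - 5*k + 75) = (k - 5)^2*(k - 3)*(k^2 - 2*k - 15) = (k - 5)^3*(k - 3)*(k + 3)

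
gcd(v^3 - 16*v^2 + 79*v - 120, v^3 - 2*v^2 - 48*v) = v - 8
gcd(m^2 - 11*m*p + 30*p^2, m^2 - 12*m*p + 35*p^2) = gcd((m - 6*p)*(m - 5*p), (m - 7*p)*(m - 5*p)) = -m + 5*p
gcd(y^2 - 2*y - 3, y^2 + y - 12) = y - 3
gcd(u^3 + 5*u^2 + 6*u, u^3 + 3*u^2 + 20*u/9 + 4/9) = u + 2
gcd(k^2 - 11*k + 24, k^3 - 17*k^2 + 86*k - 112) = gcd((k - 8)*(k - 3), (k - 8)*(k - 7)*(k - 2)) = k - 8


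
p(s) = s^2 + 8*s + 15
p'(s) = 2*s + 8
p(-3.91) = -0.99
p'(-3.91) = 0.18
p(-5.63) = 1.66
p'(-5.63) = -3.26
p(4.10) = 64.61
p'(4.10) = 16.20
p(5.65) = 92.12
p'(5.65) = 19.30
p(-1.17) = 7.01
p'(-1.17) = 5.66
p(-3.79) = -0.96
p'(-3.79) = 0.42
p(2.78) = 44.97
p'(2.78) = 13.56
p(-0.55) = 10.90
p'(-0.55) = 6.90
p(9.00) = 168.00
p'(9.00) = 26.00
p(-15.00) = 120.00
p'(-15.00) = -22.00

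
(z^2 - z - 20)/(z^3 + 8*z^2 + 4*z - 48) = (z - 5)/(z^2 + 4*z - 12)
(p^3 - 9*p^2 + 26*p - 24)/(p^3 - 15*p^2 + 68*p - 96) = (p - 2)/(p - 8)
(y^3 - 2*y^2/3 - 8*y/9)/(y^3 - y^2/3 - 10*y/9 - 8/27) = 3*y/(3*y + 1)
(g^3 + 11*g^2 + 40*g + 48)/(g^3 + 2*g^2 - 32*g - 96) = (g + 3)/(g - 6)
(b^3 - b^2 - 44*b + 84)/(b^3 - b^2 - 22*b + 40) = (b^2 + b - 42)/(b^2 + b - 20)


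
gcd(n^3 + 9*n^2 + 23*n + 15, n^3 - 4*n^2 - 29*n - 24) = n^2 + 4*n + 3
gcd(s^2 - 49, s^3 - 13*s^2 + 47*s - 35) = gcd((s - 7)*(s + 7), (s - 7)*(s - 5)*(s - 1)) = s - 7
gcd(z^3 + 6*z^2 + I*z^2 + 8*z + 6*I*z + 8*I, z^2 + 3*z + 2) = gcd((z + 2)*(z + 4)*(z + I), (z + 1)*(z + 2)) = z + 2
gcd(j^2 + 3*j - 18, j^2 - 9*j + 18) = j - 3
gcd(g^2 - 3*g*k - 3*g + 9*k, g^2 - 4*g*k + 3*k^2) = g - 3*k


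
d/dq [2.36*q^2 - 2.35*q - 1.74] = 4.72*q - 2.35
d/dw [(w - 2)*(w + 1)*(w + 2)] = 3*w^2 + 2*w - 4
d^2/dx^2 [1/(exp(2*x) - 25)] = 4*(exp(2*x) + 25)*exp(2*x)/(exp(2*x) - 25)^3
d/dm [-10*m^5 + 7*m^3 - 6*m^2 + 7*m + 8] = -50*m^4 + 21*m^2 - 12*m + 7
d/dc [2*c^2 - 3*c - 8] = 4*c - 3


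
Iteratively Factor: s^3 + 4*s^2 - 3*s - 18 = (s + 3)*(s^2 + s - 6) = (s + 3)^2*(s - 2)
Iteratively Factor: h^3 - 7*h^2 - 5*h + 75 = (h - 5)*(h^2 - 2*h - 15) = (h - 5)^2*(h + 3)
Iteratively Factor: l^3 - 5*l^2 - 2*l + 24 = (l - 4)*(l^2 - l - 6) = (l - 4)*(l + 2)*(l - 3)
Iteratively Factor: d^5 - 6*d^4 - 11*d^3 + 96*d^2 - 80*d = (d - 5)*(d^4 - d^3 - 16*d^2 + 16*d) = (d - 5)*(d + 4)*(d^3 - 5*d^2 + 4*d) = (d - 5)*(d - 4)*(d + 4)*(d^2 - d) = d*(d - 5)*(d - 4)*(d + 4)*(d - 1)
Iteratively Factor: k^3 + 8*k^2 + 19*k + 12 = (k + 3)*(k^2 + 5*k + 4) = (k + 3)*(k + 4)*(k + 1)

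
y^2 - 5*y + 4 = (y - 4)*(y - 1)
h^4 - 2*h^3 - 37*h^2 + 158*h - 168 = (h - 4)*(h - 3)*(h - 2)*(h + 7)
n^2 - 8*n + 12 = (n - 6)*(n - 2)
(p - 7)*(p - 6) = p^2 - 13*p + 42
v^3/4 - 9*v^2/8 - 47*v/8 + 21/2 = (v/4 + 1)*(v - 7)*(v - 3/2)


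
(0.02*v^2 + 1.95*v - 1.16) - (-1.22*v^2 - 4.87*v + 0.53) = 1.24*v^2 + 6.82*v - 1.69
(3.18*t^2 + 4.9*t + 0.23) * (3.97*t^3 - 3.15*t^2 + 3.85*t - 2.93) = 12.6246*t^5 + 9.436*t^4 - 2.2789*t^3 + 8.8231*t^2 - 13.4715*t - 0.6739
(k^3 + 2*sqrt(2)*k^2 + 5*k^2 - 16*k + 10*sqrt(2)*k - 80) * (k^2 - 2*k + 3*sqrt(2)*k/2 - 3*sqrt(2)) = k^5 + 3*k^4 + 7*sqrt(2)*k^4/2 - 20*k^3 + 21*sqrt(2)*k^3/2 - 59*sqrt(2)*k^2 - 30*k^2 - 72*sqrt(2)*k + 100*k + 240*sqrt(2)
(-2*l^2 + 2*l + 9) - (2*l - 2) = 11 - 2*l^2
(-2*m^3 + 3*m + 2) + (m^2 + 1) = -2*m^3 + m^2 + 3*m + 3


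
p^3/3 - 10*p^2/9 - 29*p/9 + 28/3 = (p/3 + 1)*(p - 4)*(p - 7/3)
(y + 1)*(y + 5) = y^2 + 6*y + 5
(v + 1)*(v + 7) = v^2 + 8*v + 7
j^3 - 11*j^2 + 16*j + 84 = (j - 7)*(j - 6)*(j + 2)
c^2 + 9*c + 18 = (c + 3)*(c + 6)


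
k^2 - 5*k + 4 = (k - 4)*(k - 1)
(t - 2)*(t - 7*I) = t^2 - 2*t - 7*I*t + 14*I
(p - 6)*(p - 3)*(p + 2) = p^3 - 7*p^2 + 36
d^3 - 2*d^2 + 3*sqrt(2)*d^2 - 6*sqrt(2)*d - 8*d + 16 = (d - 2)*(d - sqrt(2))*(d + 4*sqrt(2))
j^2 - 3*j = j*(j - 3)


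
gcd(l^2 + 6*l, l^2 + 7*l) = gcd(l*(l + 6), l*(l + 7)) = l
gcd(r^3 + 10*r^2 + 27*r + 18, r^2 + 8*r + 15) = r + 3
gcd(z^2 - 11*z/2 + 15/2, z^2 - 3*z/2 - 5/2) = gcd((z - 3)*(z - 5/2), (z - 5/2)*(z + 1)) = z - 5/2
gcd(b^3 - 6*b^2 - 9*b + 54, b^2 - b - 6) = b - 3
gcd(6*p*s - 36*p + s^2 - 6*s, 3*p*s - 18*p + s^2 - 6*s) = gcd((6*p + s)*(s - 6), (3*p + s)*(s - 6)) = s - 6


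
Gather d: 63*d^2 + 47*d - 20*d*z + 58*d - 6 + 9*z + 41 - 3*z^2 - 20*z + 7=63*d^2 + d*(105 - 20*z) - 3*z^2 - 11*z + 42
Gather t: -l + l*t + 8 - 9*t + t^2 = -l + t^2 + t*(l - 9) + 8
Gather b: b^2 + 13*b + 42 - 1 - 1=b^2 + 13*b + 40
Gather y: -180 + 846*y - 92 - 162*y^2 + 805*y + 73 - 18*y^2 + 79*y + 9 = -180*y^2 + 1730*y - 190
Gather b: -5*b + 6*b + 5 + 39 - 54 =b - 10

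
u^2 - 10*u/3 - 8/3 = (u - 4)*(u + 2/3)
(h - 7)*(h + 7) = h^2 - 49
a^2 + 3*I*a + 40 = (a - 5*I)*(a + 8*I)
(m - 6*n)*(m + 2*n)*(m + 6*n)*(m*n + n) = m^4*n + 2*m^3*n^2 + m^3*n - 36*m^2*n^3 + 2*m^2*n^2 - 72*m*n^4 - 36*m*n^3 - 72*n^4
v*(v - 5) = v^2 - 5*v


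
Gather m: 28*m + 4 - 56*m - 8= -28*m - 4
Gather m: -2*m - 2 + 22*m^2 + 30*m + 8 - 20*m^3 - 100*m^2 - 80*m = -20*m^3 - 78*m^2 - 52*m + 6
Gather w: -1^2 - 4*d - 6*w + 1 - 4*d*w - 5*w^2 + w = -4*d - 5*w^2 + w*(-4*d - 5)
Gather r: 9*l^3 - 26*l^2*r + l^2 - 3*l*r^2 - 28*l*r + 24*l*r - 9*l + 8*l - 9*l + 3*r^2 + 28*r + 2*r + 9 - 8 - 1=9*l^3 + l^2 - 10*l + r^2*(3 - 3*l) + r*(-26*l^2 - 4*l + 30)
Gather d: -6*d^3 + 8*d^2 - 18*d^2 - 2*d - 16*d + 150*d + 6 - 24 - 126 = -6*d^3 - 10*d^2 + 132*d - 144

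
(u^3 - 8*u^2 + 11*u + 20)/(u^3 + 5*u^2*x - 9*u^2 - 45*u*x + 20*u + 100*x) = (u + 1)/(u + 5*x)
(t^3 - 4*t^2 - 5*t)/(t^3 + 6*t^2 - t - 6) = t*(t - 5)/(t^2 + 5*t - 6)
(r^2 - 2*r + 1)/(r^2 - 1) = (r - 1)/(r + 1)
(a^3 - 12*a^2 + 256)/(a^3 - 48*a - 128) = (a - 8)/(a + 4)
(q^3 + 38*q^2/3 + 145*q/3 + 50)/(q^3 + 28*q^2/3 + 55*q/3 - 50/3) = (3*q^2 + 23*q + 30)/(3*q^2 + 13*q - 10)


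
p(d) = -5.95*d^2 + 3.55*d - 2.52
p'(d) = 3.55 - 11.9*d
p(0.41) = -2.06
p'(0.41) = -1.33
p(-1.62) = -23.89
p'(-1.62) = 22.83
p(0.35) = -2.01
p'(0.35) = -0.62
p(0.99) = -4.84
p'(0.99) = -8.23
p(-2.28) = -41.54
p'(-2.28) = 30.68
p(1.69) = -13.51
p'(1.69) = -16.56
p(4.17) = -91.18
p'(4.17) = -46.07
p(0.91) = -4.22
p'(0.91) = -7.28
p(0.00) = -2.52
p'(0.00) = 3.55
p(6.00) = -195.42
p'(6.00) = -67.85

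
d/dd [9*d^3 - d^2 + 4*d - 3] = 27*d^2 - 2*d + 4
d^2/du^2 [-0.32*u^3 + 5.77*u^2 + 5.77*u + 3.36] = 11.54 - 1.92*u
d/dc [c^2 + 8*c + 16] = 2*c + 8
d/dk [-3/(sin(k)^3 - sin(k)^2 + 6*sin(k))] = 3*(3*cos(k) - 2/tan(k) + 6*cos(k)/sin(k)^2)/(sin(k)^2 - sin(k) + 6)^2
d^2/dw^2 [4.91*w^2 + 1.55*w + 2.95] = 9.82000000000000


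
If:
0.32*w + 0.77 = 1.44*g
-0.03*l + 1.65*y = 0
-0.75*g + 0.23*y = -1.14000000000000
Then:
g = 0.306666666666667*y + 1.52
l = 55.0*y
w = 1.38*y + 4.43375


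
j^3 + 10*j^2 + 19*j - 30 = (j - 1)*(j + 5)*(j + 6)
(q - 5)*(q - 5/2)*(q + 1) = q^3 - 13*q^2/2 + 5*q + 25/2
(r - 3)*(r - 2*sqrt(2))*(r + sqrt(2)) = r^3 - 3*r^2 - sqrt(2)*r^2 - 4*r + 3*sqrt(2)*r + 12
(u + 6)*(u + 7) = u^2 + 13*u + 42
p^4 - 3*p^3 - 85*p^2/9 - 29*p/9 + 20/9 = (p - 5)*(p - 1/3)*(p + 1)*(p + 4/3)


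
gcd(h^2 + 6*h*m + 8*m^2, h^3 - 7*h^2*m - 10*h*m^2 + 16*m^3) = h + 2*m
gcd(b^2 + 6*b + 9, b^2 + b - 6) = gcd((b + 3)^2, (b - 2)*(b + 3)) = b + 3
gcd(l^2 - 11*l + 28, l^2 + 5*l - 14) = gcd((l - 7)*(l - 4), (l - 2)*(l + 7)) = 1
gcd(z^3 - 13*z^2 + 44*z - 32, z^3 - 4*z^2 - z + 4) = z^2 - 5*z + 4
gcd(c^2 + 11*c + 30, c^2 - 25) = c + 5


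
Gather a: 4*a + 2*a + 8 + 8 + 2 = 6*a + 18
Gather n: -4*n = -4*n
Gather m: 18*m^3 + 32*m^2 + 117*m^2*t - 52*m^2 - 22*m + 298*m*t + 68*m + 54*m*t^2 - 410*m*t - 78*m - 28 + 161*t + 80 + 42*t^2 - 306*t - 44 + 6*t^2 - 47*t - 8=18*m^3 + m^2*(117*t - 20) + m*(54*t^2 - 112*t - 32) + 48*t^2 - 192*t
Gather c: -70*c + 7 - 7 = -70*c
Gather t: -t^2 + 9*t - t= -t^2 + 8*t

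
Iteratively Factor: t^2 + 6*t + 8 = (t + 4)*(t + 2)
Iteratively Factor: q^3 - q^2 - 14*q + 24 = (q - 2)*(q^2 + q - 12) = (q - 3)*(q - 2)*(q + 4)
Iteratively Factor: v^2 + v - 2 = (v + 2)*(v - 1)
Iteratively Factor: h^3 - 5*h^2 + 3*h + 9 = (h - 3)*(h^2 - 2*h - 3) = (h - 3)*(h + 1)*(h - 3)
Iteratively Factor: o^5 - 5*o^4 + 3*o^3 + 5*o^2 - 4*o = (o)*(o^4 - 5*o^3 + 3*o^2 + 5*o - 4) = o*(o - 1)*(o^3 - 4*o^2 - o + 4) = o*(o - 1)*(o + 1)*(o^2 - 5*o + 4) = o*(o - 1)^2*(o + 1)*(o - 4)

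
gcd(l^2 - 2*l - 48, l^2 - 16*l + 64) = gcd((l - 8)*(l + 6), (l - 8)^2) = l - 8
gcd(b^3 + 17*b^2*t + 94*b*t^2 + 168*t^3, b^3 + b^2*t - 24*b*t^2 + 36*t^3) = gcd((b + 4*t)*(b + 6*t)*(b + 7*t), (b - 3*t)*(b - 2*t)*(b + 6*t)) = b + 6*t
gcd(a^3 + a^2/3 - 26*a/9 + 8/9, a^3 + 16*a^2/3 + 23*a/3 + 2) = a + 2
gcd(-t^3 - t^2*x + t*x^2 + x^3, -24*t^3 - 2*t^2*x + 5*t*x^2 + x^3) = 1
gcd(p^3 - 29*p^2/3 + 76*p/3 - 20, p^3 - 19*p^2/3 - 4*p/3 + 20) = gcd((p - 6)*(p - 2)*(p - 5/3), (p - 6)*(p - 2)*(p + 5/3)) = p^2 - 8*p + 12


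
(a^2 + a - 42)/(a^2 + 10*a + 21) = (a - 6)/(a + 3)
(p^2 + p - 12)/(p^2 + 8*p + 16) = (p - 3)/(p + 4)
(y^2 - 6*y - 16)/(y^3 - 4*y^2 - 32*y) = (y + 2)/(y*(y + 4))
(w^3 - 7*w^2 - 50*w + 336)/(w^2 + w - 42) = w - 8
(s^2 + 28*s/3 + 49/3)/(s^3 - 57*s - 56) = (s + 7/3)/(s^2 - 7*s - 8)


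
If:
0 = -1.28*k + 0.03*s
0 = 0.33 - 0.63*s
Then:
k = 0.01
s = 0.52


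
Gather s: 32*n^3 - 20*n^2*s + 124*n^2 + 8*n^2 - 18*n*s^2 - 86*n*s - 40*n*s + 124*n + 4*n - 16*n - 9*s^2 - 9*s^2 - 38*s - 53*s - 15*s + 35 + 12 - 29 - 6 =32*n^3 + 132*n^2 + 112*n + s^2*(-18*n - 18) + s*(-20*n^2 - 126*n - 106) + 12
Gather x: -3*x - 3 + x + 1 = -2*x - 2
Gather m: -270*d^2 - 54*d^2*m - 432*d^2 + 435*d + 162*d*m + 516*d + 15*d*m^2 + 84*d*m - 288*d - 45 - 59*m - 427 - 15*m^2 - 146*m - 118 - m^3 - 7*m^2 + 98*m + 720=-702*d^2 + 663*d - m^3 + m^2*(15*d - 22) + m*(-54*d^2 + 246*d - 107) + 130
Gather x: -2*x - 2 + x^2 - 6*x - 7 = x^2 - 8*x - 9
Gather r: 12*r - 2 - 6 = 12*r - 8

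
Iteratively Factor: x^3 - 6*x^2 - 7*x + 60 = (x - 5)*(x^2 - x - 12) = (x - 5)*(x - 4)*(x + 3)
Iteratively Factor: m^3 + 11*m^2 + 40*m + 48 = (m + 4)*(m^2 + 7*m + 12) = (m + 3)*(m + 4)*(m + 4)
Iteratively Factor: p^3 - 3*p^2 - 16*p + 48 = (p - 4)*(p^2 + p - 12) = (p - 4)*(p + 4)*(p - 3)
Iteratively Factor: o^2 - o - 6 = (o + 2)*(o - 3)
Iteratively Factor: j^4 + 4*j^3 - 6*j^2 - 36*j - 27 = (j + 1)*(j^3 + 3*j^2 - 9*j - 27) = (j - 3)*(j + 1)*(j^2 + 6*j + 9) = (j - 3)*(j + 1)*(j + 3)*(j + 3)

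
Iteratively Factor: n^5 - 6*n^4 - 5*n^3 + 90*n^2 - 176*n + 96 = (n - 3)*(n^4 - 3*n^3 - 14*n^2 + 48*n - 32) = (n - 4)*(n - 3)*(n^3 + n^2 - 10*n + 8) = (n - 4)*(n - 3)*(n - 2)*(n^2 + 3*n - 4) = (n - 4)*(n - 3)*(n - 2)*(n + 4)*(n - 1)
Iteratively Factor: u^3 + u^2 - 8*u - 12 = (u + 2)*(u^2 - u - 6) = (u - 3)*(u + 2)*(u + 2)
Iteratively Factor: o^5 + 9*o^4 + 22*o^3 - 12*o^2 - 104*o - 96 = (o + 4)*(o^4 + 5*o^3 + 2*o^2 - 20*o - 24) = (o - 2)*(o + 4)*(o^3 + 7*o^2 + 16*o + 12) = (o - 2)*(o + 2)*(o + 4)*(o^2 + 5*o + 6) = (o - 2)*(o + 2)^2*(o + 4)*(o + 3)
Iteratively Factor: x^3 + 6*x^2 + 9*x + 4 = (x + 1)*(x^2 + 5*x + 4) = (x + 1)*(x + 4)*(x + 1)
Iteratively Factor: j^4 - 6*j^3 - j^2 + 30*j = (j - 5)*(j^3 - j^2 - 6*j) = (j - 5)*(j + 2)*(j^2 - 3*j) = j*(j - 5)*(j + 2)*(j - 3)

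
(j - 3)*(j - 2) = j^2 - 5*j + 6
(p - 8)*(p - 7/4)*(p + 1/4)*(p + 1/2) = p^4 - 9*p^3 + 109*p^2/16 + 297*p/32 + 7/4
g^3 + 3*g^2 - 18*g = g*(g - 3)*(g + 6)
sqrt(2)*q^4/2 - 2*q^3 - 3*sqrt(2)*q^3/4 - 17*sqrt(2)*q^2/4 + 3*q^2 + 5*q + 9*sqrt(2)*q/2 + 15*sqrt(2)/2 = (q - 5/2)*(q + 1)*(q - 3*sqrt(2))*(sqrt(2)*q/2 + 1)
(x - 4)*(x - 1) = x^2 - 5*x + 4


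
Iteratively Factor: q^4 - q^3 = (q - 1)*(q^3) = q*(q - 1)*(q^2) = q^2*(q - 1)*(q)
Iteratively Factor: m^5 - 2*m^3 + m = (m - 1)*(m^4 + m^3 - m^2 - m) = (m - 1)*(m + 1)*(m^3 - m) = m*(m - 1)*(m + 1)*(m^2 - 1) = m*(m - 1)^2*(m + 1)*(m + 1)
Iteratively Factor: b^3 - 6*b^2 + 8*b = (b - 2)*(b^2 - 4*b) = (b - 4)*(b - 2)*(b)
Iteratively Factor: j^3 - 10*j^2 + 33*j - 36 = (j - 3)*(j^2 - 7*j + 12) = (j - 4)*(j - 3)*(j - 3)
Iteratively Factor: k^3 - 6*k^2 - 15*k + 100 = (k - 5)*(k^2 - k - 20) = (k - 5)*(k + 4)*(k - 5)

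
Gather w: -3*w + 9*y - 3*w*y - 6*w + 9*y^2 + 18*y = w*(-3*y - 9) + 9*y^2 + 27*y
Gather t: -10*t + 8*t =-2*t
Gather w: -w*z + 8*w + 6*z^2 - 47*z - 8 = w*(8 - z) + 6*z^2 - 47*z - 8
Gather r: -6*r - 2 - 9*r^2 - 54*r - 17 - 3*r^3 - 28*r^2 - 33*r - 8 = -3*r^3 - 37*r^2 - 93*r - 27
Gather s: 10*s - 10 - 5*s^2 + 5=-5*s^2 + 10*s - 5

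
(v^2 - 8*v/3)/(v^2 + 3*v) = (v - 8/3)/(v + 3)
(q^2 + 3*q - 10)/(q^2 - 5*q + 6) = (q + 5)/(q - 3)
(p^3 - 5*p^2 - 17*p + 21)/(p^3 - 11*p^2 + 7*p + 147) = (p - 1)/(p - 7)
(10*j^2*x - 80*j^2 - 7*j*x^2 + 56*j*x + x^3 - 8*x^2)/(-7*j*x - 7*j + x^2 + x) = (-10*j^2*x + 80*j^2 + 7*j*x^2 - 56*j*x - x^3 + 8*x^2)/(7*j*x + 7*j - x^2 - x)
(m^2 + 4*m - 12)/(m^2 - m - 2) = (m + 6)/(m + 1)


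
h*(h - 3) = h^2 - 3*h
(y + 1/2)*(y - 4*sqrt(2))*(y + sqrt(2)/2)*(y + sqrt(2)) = y^4 - 5*sqrt(2)*y^3/2 + y^3/2 - 11*y^2 - 5*sqrt(2)*y^2/4 - 4*sqrt(2)*y - 11*y/2 - 2*sqrt(2)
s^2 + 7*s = s*(s + 7)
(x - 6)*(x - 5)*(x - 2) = x^3 - 13*x^2 + 52*x - 60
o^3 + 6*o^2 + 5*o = o*(o + 1)*(o + 5)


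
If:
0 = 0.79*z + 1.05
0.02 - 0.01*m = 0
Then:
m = 2.00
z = -1.33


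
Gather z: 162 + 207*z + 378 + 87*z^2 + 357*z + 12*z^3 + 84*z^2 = 12*z^3 + 171*z^2 + 564*z + 540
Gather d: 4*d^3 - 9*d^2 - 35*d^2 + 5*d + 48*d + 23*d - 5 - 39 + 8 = 4*d^3 - 44*d^2 + 76*d - 36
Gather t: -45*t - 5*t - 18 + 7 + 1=-50*t - 10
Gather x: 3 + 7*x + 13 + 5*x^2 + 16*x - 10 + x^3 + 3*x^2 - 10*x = x^3 + 8*x^2 + 13*x + 6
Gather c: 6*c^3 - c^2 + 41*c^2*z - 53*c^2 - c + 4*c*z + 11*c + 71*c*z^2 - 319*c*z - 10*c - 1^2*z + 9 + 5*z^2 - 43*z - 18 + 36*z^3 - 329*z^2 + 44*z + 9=6*c^3 + c^2*(41*z - 54) + c*(71*z^2 - 315*z) + 36*z^3 - 324*z^2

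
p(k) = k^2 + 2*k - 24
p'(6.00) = 14.00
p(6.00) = 24.00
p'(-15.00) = -28.00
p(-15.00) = 171.00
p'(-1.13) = -0.26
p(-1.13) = -24.98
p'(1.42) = 4.84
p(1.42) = -19.14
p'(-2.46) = -2.92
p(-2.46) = -22.87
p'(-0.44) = 1.12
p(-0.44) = -24.69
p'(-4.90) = -7.80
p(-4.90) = -9.79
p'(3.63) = 9.26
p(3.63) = -3.56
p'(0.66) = 3.32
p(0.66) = -22.24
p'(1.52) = 5.04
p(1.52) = -18.65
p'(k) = 2*k + 2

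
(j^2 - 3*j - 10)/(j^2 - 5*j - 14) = (j - 5)/(j - 7)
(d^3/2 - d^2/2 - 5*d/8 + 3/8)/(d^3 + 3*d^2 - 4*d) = (4*d^3 - 4*d^2 - 5*d + 3)/(8*d*(d^2 + 3*d - 4))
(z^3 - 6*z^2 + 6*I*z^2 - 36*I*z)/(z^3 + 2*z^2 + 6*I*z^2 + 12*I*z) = (z - 6)/(z + 2)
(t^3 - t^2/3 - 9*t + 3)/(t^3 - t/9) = 3*(t^2 - 9)/(t*(3*t + 1))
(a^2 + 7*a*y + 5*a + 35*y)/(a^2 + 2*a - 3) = (a^2 + 7*a*y + 5*a + 35*y)/(a^2 + 2*a - 3)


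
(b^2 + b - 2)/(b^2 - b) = (b + 2)/b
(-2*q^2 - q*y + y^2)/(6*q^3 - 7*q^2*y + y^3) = (q + y)/(-3*q^2 + 2*q*y + y^2)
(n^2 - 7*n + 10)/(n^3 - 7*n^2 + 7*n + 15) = (n - 2)/(n^2 - 2*n - 3)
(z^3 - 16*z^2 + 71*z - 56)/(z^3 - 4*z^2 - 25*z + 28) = (z - 8)/(z + 4)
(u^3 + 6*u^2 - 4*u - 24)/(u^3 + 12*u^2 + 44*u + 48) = (u - 2)/(u + 4)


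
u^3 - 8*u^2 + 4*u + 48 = (u - 6)*(u - 4)*(u + 2)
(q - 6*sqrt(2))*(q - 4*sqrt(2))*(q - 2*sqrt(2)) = q^3 - 12*sqrt(2)*q^2 + 88*q - 96*sqrt(2)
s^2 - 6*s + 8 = (s - 4)*(s - 2)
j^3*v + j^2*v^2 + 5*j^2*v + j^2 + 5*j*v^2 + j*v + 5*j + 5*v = (j + 5)*(j + v)*(j*v + 1)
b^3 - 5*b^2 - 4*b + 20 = (b - 5)*(b - 2)*(b + 2)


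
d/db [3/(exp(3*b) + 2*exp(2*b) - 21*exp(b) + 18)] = (-9*exp(2*b) - 12*exp(b) + 63)*exp(b)/(exp(3*b) + 2*exp(2*b) - 21*exp(b) + 18)^2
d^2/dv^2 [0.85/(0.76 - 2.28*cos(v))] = (-4.41864*sin(v)^2 + 1.47288*cos(v) - 4.41864)/(2.28*cos(v) - 0.76)^3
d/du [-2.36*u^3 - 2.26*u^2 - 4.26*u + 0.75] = -7.08*u^2 - 4.52*u - 4.26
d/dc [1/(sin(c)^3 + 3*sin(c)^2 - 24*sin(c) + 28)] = -3*(sin(c) + 4)*cos(c)/((sin(c) - 2)^3*(sin(c) + 7)^2)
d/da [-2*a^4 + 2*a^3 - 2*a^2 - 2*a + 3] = -8*a^3 + 6*a^2 - 4*a - 2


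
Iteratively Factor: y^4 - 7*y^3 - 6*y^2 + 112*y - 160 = (y - 2)*(y^3 - 5*y^2 - 16*y + 80) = (y - 4)*(y - 2)*(y^2 - y - 20) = (y - 4)*(y - 2)*(y + 4)*(y - 5)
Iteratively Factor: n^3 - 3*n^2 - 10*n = (n + 2)*(n^2 - 5*n) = (n - 5)*(n + 2)*(n)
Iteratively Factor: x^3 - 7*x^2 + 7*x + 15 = (x - 5)*(x^2 - 2*x - 3) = (x - 5)*(x - 3)*(x + 1)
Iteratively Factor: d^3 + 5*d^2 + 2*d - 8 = (d - 1)*(d^2 + 6*d + 8) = (d - 1)*(d + 4)*(d + 2)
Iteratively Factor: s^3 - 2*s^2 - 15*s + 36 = (s - 3)*(s^2 + s - 12) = (s - 3)^2*(s + 4)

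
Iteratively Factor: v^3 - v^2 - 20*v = (v)*(v^2 - v - 20) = v*(v - 5)*(v + 4)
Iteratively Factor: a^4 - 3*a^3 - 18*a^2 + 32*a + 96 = (a - 4)*(a^3 + a^2 - 14*a - 24) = (a - 4)*(a + 2)*(a^2 - a - 12) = (a - 4)*(a + 2)*(a + 3)*(a - 4)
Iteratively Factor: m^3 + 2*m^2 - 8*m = (m - 2)*(m^2 + 4*m) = (m - 2)*(m + 4)*(m)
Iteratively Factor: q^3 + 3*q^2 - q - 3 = (q - 1)*(q^2 + 4*q + 3) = (q - 1)*(q + 3)*(q + 1)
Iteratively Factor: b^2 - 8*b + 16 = (b - 4)*(b - 4)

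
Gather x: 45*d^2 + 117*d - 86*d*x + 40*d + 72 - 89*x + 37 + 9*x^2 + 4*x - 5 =45*d^2 + 157*d + 9*x^2 + x*(-86*d - 85) + 104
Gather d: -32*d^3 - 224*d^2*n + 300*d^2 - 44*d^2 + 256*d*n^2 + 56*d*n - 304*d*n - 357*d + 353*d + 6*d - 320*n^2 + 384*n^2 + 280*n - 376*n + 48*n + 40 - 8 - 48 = -32*d^3 + d^2*(256 - 224*n) + d*(256*n^2 - 248*n + 2) + 64*n^2 - 48*n - 16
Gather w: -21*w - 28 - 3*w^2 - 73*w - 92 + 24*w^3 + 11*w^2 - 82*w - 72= 24*w^3 + 8*w^2 - 176*w - 192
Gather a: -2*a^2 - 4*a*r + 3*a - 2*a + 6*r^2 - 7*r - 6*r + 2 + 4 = -2*a^2 + a*(1 - 4*r) + 6*r^2 - 13*r + 6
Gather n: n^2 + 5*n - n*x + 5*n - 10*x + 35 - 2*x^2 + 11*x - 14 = n^2 + n*(10 - x) - 2*x^2 + x + 21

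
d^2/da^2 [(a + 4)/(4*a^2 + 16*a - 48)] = (4*(a + 2)^2*(a + 4) - (3*a + 8)*(a^2 + 4*a - 12))/(2*(a^2 + 4*a - 12)^3)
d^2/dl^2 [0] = 0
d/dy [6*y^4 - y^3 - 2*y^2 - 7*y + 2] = 24*y^3 - 3*y^2 - 4*y - 7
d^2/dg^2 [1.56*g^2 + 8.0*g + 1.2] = 3.12000000000000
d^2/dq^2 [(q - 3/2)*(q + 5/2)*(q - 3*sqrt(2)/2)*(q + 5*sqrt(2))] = 12*q^2 + 6*q + 21*sqrt(2)*q - 75/2 + 7*sqrt(2)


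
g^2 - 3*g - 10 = (g - 5)*(g + 2)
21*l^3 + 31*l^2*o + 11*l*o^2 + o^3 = (l + o)*(3*l + o)*(7*l + o)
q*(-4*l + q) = -4*l*q + q^2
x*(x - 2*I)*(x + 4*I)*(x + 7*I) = x^4 + 9*I*x^3 - 6*x^2 + 56*I*x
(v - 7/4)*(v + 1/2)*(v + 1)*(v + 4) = v^4 + 15*v^3/4 - 25*v^2/8 - 75*v/8 - 7/2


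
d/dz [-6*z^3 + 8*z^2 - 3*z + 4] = -18*z^2 + 16*z - 3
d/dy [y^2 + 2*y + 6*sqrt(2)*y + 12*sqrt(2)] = 2*y + 2 + 6*sqrt(2)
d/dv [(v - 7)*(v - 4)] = 2*v - 11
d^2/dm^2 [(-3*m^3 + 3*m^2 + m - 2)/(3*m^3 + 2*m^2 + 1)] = 2*(45*m^6 + 27*m^5 - 36*m^4 - 149*m^3 - 60*m^2 + 3*m + 7)/(27*m^9 + 54*m^8 + 36*m^7 + 35*m^6 + 36*m^5 + 12*m^4 + 9*m^3 + 6*m^2 + 1)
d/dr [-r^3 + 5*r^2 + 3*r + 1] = -3*r^2 + 10*r + 3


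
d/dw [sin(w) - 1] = cos(w)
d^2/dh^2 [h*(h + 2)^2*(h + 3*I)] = 12*h^2 + h*(24 + 18*I) + 8 + 24*I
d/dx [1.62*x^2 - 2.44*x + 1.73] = 3.24*x - 2.44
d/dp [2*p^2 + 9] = 4*p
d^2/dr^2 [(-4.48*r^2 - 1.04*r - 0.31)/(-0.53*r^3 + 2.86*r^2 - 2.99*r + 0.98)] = (2.516864*r^6 + 1.752816*r^5 - 51.0103800000001*r^4 + 115.396336*r^3 - 50.695554*r^2 - 32.428992*r + 18.505126)/(0.148877*r^9 - 2.410122*r^8 + 15.525237*r^7 - 51.412954*r^6 + 96.498675*r^5 - 110.072118*r^4 + 78.540167*r^3 - 34.524126*r^2 + 8.614788*r - 0.941192)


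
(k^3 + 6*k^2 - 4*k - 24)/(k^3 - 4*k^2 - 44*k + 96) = (k + 2)/(k - 8)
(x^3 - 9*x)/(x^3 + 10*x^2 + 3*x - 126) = x*(x + 3)/(x^2 + 13*x + 42)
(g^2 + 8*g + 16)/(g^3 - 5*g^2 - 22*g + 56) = (g + 4)/(g^2 - 9*g + 14)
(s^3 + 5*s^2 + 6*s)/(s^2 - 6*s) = (s^2 + 5*s + 6)/(s - 6)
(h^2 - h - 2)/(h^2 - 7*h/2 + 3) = 2*(h + 1)/(2*h - 3)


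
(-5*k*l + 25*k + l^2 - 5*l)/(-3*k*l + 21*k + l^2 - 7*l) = (5*k*l - 25*k - l^2 + 5*l)/(3*k*l - 21*k - l^2 + 7*l)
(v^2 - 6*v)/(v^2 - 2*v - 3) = v*(6 - v)/(-v^2 + 2*v + 3)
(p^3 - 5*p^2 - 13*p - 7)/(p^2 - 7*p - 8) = (p^2 - 6*p - 7)/(p - 8)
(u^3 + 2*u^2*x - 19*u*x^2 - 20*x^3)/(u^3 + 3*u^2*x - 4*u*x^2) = (u^3 + 2*u^2*x - 19*u*x^2 - 20*x^3)/(u*(u^2 + 3*u*x - 4*x^2))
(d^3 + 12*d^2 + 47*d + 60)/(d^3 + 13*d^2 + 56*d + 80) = (d + 3)/(d + 4)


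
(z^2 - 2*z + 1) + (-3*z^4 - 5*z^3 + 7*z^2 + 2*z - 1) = -3*z^4 - 5*z^3 + 8*z^2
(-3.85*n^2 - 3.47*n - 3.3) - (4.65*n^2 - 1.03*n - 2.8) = -8.5*n^2 - 2.44*n - 0.5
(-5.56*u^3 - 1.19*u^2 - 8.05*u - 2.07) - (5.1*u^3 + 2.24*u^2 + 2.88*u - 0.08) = -10.66*u^3 - 3.43*u^2 - 10.93*u - 1.99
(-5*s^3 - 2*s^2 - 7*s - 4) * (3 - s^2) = 5*s^5 + 2*s^4 - 8*s^3 - 2*s^2 - 21*s - 12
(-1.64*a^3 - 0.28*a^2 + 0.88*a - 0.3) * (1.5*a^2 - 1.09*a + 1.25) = -2.46*a^5 + 1.3676*a^4 - 0.4248*a^3 - 1.7592*a^2 + 1.427*a - 0.375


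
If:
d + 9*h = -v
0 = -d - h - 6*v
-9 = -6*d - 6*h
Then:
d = 53/32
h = -5/32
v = -1/4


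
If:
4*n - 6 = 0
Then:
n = 3/2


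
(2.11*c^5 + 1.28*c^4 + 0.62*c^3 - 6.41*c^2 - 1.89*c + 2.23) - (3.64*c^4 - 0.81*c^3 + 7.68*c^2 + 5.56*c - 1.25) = 2.11*c^5 - 2.36*c^4 + 1.43*c^3 - 14.09*c^2 - 7.45*c + 3.48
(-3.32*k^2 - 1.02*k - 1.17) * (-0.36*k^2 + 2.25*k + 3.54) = 1.1952*k^4 - 7.1028*k^3 - 13.6266*k^2 - 6.2433*k - 4.1418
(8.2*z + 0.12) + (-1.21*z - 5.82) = 6.99*z - 5.7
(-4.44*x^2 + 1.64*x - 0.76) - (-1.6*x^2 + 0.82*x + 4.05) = -2.84*x^2 + 0.82*x - 4.81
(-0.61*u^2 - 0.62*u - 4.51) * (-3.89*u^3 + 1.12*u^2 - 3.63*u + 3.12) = 2.3729*u^5 + 1.7286*u^4 + 19.0638*u^3 - 4.7038*u^2 + 14.4369*u - 14.0712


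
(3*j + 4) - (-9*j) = 12*j + 4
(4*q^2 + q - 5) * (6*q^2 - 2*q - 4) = 24*q^4 - 2*q^3 - 48*q^2 + 6*q + 20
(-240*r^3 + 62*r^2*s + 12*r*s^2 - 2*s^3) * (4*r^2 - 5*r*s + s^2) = -960*r^5 + 1448*r^4*s - 502*r^3*s^2 - 6*r^2*s^3 + 22*r*s^4 - 2*s^5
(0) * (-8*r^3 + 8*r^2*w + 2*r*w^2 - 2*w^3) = 0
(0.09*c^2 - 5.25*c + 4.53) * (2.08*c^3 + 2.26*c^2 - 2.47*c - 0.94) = 0.1872*c^5 - 10.7166*c^4 - 2.6649*c^3 + 23.1207*c^2 - 6.2541*c - 4.2582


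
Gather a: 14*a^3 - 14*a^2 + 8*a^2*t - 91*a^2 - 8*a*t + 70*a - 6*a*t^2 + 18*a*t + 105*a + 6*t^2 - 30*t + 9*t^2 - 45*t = 14*a^3 + a^2*(8*t - 105) + a*(-6*t^2 + 10*t + 175) + 15*t^2 - 75*t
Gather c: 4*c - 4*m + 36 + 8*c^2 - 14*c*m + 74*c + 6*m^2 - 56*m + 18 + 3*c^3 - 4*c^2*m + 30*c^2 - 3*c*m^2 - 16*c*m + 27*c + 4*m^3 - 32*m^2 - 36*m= 3*c^3 + c^2*(38 - 4*m) + c*(-3*m^2 - 30*m + 105) + 4*m^3 - 26*m^2 - 96*m + 54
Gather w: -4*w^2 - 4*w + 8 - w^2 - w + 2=-5*w^2 - 5*w + 10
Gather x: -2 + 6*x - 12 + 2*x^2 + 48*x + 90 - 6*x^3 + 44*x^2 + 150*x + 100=-6*x^3 + 46*x^2 + 204*x + 176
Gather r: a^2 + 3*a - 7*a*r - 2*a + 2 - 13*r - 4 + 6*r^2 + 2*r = a^2 + a + 6*r^2 + r*(-7*a - 11) - 2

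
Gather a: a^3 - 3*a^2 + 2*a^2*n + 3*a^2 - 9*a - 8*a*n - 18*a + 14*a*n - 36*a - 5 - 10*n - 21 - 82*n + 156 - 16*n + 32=a^3 + 2*a^2*n + a*(6*n - 63) - 108*n + 162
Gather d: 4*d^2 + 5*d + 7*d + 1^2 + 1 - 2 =4*d^2 + 12*d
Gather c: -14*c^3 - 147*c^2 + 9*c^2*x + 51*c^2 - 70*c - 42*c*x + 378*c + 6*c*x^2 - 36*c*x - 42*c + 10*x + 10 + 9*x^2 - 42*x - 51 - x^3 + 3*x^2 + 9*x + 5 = -14*c^3 + c^2*(9*x - 96) + c*(6*x^2 - 78*x + 266) - x^3 + 12*x^2 - 23*x - 36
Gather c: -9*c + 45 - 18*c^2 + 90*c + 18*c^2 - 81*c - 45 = 0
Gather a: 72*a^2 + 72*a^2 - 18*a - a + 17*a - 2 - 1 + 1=144*a^2 - 2*a - 2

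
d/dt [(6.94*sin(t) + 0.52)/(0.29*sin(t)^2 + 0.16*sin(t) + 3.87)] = (-2.0126*sin(t)^2 - 0.3016*sin(t) + 26.7746)*cos(t)/(0.0841*sin(t)^4 + 0.0928*sin(t)^3 + 2.2702*sin(t)^2 + 1.2384*sin(t) + 14.9769)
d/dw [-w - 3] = -1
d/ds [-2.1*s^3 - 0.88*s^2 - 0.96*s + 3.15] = -6.3*s^2 - 1.76*s - 0.96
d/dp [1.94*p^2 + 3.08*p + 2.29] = 3.88*p + 3.08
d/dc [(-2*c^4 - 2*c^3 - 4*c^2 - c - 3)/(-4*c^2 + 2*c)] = (4*c^5 - c^4 - 2*c^3 - 3*c^2 - 6*c + 3/2)/(c^2*(4*c^2 - 4*c + 1))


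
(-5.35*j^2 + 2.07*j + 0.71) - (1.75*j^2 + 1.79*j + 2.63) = -7.1*j^2 + 0.28*j - 1.92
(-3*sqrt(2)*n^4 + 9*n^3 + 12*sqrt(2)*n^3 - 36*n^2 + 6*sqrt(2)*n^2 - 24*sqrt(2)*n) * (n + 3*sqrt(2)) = -3*sqrt(2)*n^5 - 9*n^4 + 12*sqrt(2)*n^4 + 36*n^3 + 33*sqrt(2)*n^3 - 132*sqrt(2)*n^2 + 36*n^2 - 144*n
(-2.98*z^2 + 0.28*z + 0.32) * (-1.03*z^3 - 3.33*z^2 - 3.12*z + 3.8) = 3.0694*z^5 + 9.635*z^4 + 8.0356*z^3 - 13.2632*z^2 + 0.0656*z + 1.216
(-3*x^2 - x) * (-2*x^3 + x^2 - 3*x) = 6*x^5 - x^4 + 8*x^3 + 3*x^2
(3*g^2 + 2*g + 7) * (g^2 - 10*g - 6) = 3*g^4 - 28*g^3 - 31*g^2 - 82*g - 42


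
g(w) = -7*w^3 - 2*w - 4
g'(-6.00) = -758.00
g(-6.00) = 1520.00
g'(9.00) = -1703.00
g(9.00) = -5125.00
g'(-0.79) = -15.11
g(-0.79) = 1.03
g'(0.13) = -2.35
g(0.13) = -4.28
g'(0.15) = -2.47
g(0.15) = -4.32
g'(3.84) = -311.66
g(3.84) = -408.04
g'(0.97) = -21.76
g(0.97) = -12.33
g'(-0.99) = -22.58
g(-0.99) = 4.77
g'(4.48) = -423.48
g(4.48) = -642.37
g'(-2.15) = -99.07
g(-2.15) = 69.87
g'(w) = -21*w^2 - 2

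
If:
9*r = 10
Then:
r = 10/9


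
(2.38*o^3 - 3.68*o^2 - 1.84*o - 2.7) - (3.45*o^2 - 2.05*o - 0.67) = 2.38*o^3 - 7.13*o^2 + 0.21*o - 2.03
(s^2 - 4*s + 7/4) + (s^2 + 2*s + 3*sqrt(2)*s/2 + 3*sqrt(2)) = 2*s^2 - 2*s + 3*sqrt(2)*s/2 + 7/4 + 3*sqrt(2)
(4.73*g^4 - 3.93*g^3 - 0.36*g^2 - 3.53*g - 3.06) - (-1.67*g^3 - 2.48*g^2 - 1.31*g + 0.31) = 4.73*g^4 - 2.26*g^3 + 2.12*g^2 - 2.22*g - 3.37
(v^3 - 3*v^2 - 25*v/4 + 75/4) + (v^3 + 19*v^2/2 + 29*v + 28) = 2*v^3 + 13*v^2/2 + 91*v/4 + 187/4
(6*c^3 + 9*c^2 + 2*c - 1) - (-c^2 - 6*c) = 6*c^3 + 10*c^2 + 8*c - 1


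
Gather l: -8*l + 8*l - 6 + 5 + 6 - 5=0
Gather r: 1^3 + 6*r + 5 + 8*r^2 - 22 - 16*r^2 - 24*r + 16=-8*r^2 - 18*r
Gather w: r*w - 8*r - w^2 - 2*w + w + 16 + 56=-8*r - w^2 + w*(r - 1) + 72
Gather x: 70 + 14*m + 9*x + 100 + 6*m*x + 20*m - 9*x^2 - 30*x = 34*m - 9*x^2 + x*(6*m - 21) + 170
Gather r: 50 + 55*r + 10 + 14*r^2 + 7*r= 14*r^2 + 62*r + 60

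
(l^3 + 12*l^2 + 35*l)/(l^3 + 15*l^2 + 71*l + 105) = l/(l + 3)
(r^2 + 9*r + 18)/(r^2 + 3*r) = (r + 6)/r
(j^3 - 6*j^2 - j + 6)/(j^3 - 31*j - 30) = (j - 1)/(j + 5)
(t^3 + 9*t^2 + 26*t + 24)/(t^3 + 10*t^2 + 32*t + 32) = (t + 3)/(t + 4)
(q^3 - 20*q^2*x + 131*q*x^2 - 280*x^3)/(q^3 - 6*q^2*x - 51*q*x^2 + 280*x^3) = (q - 7*x)/(q + 7*x)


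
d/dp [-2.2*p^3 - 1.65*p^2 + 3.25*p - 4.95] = -6.6*p^2 - 3.3*p + 3.25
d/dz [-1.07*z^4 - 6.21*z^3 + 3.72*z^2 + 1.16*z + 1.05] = -4.28*z^3 - 18.63*z^2 + 7.44*z + 1.16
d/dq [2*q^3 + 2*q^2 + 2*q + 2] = 6*q^2 + 4*q + 2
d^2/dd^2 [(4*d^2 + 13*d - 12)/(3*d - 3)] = 10/(3*(d^3 - 3*d^2 + 3*d - 1))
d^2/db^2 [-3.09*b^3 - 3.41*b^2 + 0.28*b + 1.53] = -18.54*b - 6.82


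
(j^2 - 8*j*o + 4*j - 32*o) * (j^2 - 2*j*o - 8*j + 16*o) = j^4 - 10*j^3*o - 4*j^3 + 16*j^2*o^2 + 40*j^2*o - 32*j^2 - 64*j*o^2 + 320*j*o - 512*o^2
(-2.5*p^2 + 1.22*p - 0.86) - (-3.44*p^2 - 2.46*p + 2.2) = 0.94*p^2 + 3.68*p - 3.06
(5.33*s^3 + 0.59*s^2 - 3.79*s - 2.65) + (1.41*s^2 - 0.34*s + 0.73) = 5.33*s^3 + 2.0*s^2 - 4.13*s - 1.92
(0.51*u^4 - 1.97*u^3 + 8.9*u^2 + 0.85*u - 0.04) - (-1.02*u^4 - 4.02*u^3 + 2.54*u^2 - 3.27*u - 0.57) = 1.53*u^4 + 2.05*u^3 + 6.36*u^2 + 4.12*u + 0.53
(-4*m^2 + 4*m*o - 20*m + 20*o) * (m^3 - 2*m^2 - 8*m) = -4*m^5 + 4*m^4*o - 12*m^4 + 12*m^3*o + 72*m^3 - 72*m^2*o + 160*m^2 - 160*m*o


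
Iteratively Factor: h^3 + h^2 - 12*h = (h - 3)*(h^2 + 4*h) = (h - 3)*(h + 4)*(h)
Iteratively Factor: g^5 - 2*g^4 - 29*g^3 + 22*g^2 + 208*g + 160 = (g - 4)*(g^4 + 2*g^3 - 21*g^2 - 62*g - 40) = (g - 4)*(g + 2)*(g^3 - 21*g - 20) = (g - 5)*(g - 4)*(g + 2)*(g^2 + 5*g + 4) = (g - 5)*(g - 4)*(g + 1)*(g + 2)*(g + 4)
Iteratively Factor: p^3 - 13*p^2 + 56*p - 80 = (p - 4)*(p^2 - 9*p + 20) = (p - 5)*(p - 4)*(p - 4)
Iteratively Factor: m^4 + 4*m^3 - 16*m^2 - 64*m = (m + 4)*(m^3 - 16*m) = (m + 4)^2*(m^2 - 4*m) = (m - 4)*(m + 4)^2*(m)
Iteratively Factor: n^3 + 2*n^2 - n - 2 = (n + 2)*(n^2 - 1) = (n - 1)*(n + 2)*(n + 1)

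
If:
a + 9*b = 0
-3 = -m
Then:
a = -9*b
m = 3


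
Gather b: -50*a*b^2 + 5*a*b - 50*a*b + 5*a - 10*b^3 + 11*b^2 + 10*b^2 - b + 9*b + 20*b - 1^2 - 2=5*a - 10*b^3 + b^2*(21 - 50*a) + b*(28 - 45*a) - 3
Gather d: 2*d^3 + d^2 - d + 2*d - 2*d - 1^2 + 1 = 2*d^3 + d^2 - d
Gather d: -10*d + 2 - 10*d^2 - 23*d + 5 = -10*d^2 - 33*d + 7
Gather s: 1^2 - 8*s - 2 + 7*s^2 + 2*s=7*s^2 - 6*s - 1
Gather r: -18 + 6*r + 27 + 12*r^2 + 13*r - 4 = 12*r^2 + 19*r + 5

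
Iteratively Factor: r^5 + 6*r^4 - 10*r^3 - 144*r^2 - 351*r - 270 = (r + 2)*(r^4 + 4*r^3 - 18*r^2 - 108*r - 135) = (r - 5)*(r + 2)*(r^3 + 9*r^2 + 27*r + 27) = (r - 5)*(r + 2)*(r + 3)*(r^2 + 6*r + 9) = (r - 5)*(r + 2)*(r + 3)^2*(r + 3)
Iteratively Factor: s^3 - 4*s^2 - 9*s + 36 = (s - 3)*(s^2 - s - 12) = (s - 4)*(s - 3)*(s + 3)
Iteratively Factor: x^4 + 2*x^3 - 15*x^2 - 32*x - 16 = (x + 4)*(x^3 - 2*x^2 - 7*x - 4) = (x + 1)*(x + 4)*(x^2 - 3*x - 4) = (x + 1)^2*(x + 4)*(x - 4)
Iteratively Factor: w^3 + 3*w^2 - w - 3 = (w - 1)*(w^2 + 4*w + 3) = (w - 1)*(w + 3)*(w + 1)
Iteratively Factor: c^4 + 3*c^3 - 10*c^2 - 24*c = (c - 3)*(c^3 + 6*c^2 + 8*c) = c*(c - 3)*(c^2 + 6*c + 8) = c*(c - 3)*(c + 2)*(c + 4)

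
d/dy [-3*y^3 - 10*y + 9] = -9*y^2 - 10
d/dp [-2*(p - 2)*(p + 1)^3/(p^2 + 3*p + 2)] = 4*(-p^3 - 3*p^2 + 2)/(p^2 + 4*p + 4)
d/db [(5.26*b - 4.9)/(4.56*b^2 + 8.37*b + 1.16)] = (-23.9856*b^2 + 44.688*b + 47.1146)/(20.7936*b^4 + 76.3344*b^3 + 80.6361*b^2 + 19.4184*b + 1.3456)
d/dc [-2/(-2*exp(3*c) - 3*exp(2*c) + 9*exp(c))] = 6*(-2*exp(2*c) - 2*exp(c) + 3)*exp(-c)/(2*exp(2*c) + 3*exp(c) - 9)^2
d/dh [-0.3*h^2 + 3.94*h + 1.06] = 3.94 - 0.6*h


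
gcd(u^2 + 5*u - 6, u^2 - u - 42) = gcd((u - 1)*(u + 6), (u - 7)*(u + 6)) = u + 6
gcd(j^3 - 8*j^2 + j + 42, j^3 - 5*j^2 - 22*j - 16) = j + 2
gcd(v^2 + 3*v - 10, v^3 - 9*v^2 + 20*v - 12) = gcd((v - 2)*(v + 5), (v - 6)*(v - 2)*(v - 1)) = v - 2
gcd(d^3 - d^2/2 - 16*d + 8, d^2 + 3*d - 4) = d + 4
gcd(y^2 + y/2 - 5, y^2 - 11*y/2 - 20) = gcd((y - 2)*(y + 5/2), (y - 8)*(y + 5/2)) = y + 5/2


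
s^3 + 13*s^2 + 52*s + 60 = (s + 2)*(s + 5)*(s + 6)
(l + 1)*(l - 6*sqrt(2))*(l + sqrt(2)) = l^3 - 5*sqrt(2)*l^2 + l^2 - 12*l - 5*sqrt(2)*l - 12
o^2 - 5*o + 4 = (o - 4)*(o - 1)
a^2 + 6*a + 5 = (a + 1)*(a + 5)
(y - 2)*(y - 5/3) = y^2 - 11*y/3 + 10/3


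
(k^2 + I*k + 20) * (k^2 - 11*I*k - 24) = k^4 - 10*I*k^3 + 7*k^2 - 244*I*k - 480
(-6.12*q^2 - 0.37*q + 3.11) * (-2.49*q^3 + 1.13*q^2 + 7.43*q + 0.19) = 15.2388*q^5 - 5.9943*q^4 - 53.6336*q^3 - 0.3976*q^2 + 23.037*q + 0.5909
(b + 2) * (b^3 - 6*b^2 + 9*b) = b^4 - 4*b^3 - 3*b^2 + 18*b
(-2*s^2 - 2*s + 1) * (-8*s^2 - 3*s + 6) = 16*s^4 + 22*s^3 - 14*s^2 - 15*s + 6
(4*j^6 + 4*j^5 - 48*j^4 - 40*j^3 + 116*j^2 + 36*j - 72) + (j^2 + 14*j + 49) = 4*j^6 + 4*j^5 - 48*j^4 - 40*j^3 + 117*j^2 + 50*j - 23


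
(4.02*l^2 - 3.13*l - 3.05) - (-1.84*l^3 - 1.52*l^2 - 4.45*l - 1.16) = 1.84*l^3 + 5.54*l^2 + 1.32*l - 1.89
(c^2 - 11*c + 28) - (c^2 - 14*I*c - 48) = -11*c + 14*I*c + 76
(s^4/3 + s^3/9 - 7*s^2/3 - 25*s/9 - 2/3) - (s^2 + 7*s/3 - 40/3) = s^4/3 + s^3/9 - 10*s^2/3 - 46*s/9 + 38/3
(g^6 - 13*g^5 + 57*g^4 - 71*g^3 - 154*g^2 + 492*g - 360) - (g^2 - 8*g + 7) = g^6 - 13*g^5 + 57*g^4 - 71*g^3 - 155*g^2 + 500*g - 367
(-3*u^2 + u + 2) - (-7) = -3*u^2 + u + 9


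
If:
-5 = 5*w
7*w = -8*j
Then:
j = 7/8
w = -1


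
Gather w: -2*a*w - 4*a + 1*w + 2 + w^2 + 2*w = -4*a + w^2 + w*(3 - 2*a) + 2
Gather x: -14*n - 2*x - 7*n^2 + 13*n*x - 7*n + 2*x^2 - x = -7*n^2 - 21*n + 2*x^2 + x*(13*n - 3)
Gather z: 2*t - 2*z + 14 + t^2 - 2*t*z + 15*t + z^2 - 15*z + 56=t^2 + 17*t + z^2 + z*(-2*t - 17) + 70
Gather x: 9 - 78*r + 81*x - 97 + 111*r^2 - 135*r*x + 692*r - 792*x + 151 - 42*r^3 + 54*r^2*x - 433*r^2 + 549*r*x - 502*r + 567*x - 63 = -42*r^3 - 322*r^2 + 112*r + x*(54*r^2 + 414*r - 144)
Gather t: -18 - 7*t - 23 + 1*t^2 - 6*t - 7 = t^2 - 13*t - 48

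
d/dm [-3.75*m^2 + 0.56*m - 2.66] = 0.56 - 7.5*m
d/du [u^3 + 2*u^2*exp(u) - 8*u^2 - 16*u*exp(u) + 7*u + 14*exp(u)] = 2*u^2*exp(u) + 3*u^2 - 12*u*exp(u) - 16*u - 2*exp(u) + 7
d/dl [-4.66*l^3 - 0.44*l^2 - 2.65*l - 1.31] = -13.98*l^2 - 0.88*l - 2.65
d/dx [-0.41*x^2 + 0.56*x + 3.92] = 0.56 - 0.82*x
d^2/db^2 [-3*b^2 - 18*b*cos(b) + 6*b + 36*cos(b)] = 18*b*cos(b) - 36*sqrt(2)*cos(b + pi/4) - 6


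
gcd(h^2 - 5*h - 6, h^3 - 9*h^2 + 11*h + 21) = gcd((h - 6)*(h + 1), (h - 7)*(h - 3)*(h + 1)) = h + 1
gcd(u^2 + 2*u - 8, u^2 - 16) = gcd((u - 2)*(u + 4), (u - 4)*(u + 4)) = u + 4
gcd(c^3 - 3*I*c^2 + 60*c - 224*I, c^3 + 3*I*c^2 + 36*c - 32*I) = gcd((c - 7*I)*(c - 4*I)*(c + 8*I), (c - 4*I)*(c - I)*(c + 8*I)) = c^2 + 4*I*c + 32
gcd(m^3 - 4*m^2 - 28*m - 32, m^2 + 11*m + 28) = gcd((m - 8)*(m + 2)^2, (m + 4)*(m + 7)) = 1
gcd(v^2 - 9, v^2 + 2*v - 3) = v + 3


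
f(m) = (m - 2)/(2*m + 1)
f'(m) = -2*(m - 2)/(2*m + 1)^2 + 1/(2*m + 1)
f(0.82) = -0.45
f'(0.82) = 0.72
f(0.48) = -0.78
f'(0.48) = 1.30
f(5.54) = 0.29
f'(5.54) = 0.03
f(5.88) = 0.30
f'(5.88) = 0.03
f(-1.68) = 1.56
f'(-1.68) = 0.90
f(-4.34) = 0.83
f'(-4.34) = 0.08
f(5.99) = 0.31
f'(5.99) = 0.03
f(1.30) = -0.19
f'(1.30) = 0.39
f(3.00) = 0.14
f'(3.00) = 0.10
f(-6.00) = 0.73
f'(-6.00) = 0.04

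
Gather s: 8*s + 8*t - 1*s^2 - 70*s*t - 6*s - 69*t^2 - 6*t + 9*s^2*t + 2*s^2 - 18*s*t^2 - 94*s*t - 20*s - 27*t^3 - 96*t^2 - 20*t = s^2*(9*t + 1) + s*(-18*t^2 - 164*t - 18) - 27*t^3 - 165*t^2 - 18*t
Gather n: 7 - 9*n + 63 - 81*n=70 - 90*n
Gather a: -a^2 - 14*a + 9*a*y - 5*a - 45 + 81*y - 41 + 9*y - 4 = -a^2 + a*(9*y - 19) + 90*y - 90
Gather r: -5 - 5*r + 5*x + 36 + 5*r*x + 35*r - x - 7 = r*(5*x + 30) + 4*x + 24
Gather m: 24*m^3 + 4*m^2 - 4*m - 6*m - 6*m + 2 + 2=24*m^3 + 4*m^2 - 16*m + 4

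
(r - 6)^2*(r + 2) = r^3 - 10*r^2 + 12*r + 72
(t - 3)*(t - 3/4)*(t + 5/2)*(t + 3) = t^4 + 7*t^3/4 - 87*t^2/8 - 63*t/4 + 135/8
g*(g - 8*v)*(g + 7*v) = g^3 - g^2*v - 56*g*v^2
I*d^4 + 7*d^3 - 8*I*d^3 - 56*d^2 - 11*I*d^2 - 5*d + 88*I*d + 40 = (d - 8)*(d - 5*I)*(d - I)*(I*d + 1)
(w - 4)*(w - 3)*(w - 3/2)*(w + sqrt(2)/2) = w^4 - 17*w^3/2 + sqrt(2)*w^3/2 - 17*sqrt(2)*w^2/4 + 45*w^2/2 - 18*w + 45*sqrt(2)*w/4 - 9*sqrt(2)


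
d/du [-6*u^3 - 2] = -18*u^2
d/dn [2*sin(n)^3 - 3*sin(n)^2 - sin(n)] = (6*sin(n)^2 - 6*sin(n) - 1)*cos(n)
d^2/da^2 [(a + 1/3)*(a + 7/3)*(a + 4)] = 6*a + 40/3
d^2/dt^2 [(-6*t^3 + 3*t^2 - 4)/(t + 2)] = 4*(-3*t^3 - 18*t^2 - 36*t + 4)/(t^3 + 6*t^2 + 12*t + 8)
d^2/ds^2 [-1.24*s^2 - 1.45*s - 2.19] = -2.48000000000000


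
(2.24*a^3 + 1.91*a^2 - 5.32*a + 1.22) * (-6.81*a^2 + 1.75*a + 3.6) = -15.2544*a^5 - 9.0871*a^4 + 47.6357*a^3 - 10.7422*a^2 - 17.017*a + 4.392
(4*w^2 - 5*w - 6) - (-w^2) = 5*w^2 - 5*w - 6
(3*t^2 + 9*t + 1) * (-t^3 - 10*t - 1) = -3*t^5 - 9*t^4 - 31*t^3 - 93*t^2 - 19*t - 1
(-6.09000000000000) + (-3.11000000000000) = -9.20000000000000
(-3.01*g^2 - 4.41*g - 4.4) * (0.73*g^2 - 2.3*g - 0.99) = -2.1973*g^4 + 3.7037*g^3 + 9.9109*g^2 + 14.4859*g + 4.356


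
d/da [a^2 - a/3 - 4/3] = 2*a - 1/3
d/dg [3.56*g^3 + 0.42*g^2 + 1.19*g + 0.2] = 10.68*g^2 + 0.84*g + 1.19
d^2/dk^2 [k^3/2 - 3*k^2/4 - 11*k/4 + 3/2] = 3*k - 3/2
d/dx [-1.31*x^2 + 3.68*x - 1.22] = 3.68 - 2.62*x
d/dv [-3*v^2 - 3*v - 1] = -6*v - 3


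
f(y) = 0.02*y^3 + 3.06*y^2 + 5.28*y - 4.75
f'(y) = 0.06*y^2 + 6.12*y + 5.28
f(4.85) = 95.12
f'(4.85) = 36.37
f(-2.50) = 0.86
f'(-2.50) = -9.64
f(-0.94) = -7.03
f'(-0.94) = -0.42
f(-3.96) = 21.08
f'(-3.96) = -18.01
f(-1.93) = -3.69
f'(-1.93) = -6.31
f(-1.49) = -5.89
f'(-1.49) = -3.71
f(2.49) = 27.68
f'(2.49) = 20.89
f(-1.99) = -3.30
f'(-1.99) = -6.66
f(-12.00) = 337.97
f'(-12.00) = -59.52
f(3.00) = 39.17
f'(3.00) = 24.18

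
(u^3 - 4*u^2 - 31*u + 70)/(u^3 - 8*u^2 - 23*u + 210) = (u - 2)/(u - 6)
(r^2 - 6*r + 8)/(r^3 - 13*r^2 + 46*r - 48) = (r - 4)/(r^2 - 11*r + 24)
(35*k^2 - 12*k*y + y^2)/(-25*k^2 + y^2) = (-7*k + y)/(5*k + y)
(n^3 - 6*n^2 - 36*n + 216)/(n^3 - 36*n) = (n - 6)/n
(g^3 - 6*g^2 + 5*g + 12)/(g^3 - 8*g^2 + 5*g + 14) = (g^2 - 7*g + 12)/(g^2 - 9*g + 14)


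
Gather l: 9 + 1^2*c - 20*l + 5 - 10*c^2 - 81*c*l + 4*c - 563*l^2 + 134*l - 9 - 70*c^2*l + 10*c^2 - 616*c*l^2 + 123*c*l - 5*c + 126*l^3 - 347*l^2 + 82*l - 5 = 126*l^3 + l^2*(-616*c - 910) + l*(-70*c^2 + 42*c + 196)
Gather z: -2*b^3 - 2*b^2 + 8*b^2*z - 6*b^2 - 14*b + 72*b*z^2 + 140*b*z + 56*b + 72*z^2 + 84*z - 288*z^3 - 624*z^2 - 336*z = -2*b^3 - 8*b^2 + 42*b - 288*z^3 + z^2*(72*b - 552) + z*(8*b^2 + 140*b - 252)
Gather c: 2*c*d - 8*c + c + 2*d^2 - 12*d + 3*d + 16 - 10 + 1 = c*(2*d - 7) + 2*d^2 - 9*d + 7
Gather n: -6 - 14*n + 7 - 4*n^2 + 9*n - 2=-4*n^2 - 5*n - 1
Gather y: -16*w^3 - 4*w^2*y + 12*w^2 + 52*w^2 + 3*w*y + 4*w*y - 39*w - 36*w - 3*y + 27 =-16*w^3 + 64*w^2 - 75*w + y*(-4*w^2 + 7*w - 3) + 27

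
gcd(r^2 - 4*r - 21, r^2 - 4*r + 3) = 1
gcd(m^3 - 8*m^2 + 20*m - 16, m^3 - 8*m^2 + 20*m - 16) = m^3 - 8*m^2 + 20*m - 16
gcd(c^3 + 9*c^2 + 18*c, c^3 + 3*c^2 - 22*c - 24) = c + 6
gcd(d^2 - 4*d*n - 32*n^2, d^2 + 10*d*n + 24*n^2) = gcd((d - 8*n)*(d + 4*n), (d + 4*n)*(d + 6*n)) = d + 4*n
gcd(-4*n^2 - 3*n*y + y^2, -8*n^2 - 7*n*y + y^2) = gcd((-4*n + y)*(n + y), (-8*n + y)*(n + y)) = n + y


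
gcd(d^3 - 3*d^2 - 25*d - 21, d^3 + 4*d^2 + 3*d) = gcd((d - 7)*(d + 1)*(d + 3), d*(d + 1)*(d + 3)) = d^2 + 4*d + 3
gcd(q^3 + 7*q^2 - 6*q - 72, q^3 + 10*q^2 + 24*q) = q^2 + 10*q + 24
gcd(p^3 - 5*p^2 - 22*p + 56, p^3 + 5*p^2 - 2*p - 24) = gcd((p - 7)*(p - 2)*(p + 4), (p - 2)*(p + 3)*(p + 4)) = p^2 + 2*p - 8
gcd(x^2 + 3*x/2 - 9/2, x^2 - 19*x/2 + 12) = x - 3/2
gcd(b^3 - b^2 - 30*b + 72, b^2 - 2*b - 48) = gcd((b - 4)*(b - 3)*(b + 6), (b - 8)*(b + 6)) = b + 6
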